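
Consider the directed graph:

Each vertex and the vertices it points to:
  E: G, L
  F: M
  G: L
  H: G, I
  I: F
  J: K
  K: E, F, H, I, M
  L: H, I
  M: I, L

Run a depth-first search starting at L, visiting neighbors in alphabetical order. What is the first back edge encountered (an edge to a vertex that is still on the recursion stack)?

DFS from L (visiting neighbors in alphabetical order); mark gray on enter, black on exit:
L gray
  H gray
    G gray
      G→L: L is gray → back edge
First back edge: G → L.

G→L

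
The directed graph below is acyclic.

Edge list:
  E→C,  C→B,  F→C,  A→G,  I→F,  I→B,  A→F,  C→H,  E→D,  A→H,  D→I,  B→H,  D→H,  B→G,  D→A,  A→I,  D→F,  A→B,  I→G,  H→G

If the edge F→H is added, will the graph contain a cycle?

No

Adding F→H creates a cycle iff H can already reach F.
Explore from H: no path reaches F. The graph stays acyclic.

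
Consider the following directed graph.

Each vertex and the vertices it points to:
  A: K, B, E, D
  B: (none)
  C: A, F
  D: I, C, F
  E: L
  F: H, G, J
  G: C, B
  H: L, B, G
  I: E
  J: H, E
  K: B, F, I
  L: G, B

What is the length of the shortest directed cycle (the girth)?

3

For each vertex v, BFS finds the shortest path from v back to v.
The shortest such closed walk is C → F → G → C, length 3.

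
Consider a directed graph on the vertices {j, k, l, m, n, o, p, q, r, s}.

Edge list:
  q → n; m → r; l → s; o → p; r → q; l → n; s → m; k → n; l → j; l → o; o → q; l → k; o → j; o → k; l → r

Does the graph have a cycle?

DFS with white/gray/black marking, starting from s:
s gray
  m gray
    r gray
      q gray
        n gray
        n black
      q black
    r black
  m black
s black
j gray
j black
k gray
  k→n: n black — skip
k black
l gray
  l→k: k black — skip
  l→n: n black — skip
  l→r: r black — skip
  o gray
    p gray
    p black
    o→k: k black — skip
    o→q: q black — skip
    o→j: j black — skip
  o black
  l→s: s black — skip
  l→j: j black — skip
l black
Every edge goes to a white or black vertex — no back edge, so the graph is acyclic.

No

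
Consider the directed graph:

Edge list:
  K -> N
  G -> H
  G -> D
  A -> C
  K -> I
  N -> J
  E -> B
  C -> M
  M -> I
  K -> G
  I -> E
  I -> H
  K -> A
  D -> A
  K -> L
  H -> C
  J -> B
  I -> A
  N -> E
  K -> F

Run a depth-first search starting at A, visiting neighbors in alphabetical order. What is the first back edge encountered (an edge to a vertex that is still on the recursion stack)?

I->A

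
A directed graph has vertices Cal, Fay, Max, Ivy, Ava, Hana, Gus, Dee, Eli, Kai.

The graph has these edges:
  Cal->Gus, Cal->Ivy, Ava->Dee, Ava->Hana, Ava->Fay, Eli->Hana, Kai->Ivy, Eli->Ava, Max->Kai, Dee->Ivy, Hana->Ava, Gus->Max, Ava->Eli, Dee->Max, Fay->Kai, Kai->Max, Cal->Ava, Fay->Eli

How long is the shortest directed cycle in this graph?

2

For each vertex v, BFS finds the shortest path from v back to v.
The shortest such closed walk is Ava → Eli → Ava, length 2.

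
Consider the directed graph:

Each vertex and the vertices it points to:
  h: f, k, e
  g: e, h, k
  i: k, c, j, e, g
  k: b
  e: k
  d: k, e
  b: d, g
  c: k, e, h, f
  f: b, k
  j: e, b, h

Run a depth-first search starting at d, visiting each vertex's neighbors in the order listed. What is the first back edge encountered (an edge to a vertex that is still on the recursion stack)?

DFS from d (visiting each vertex's neighbors in the order listed); mark gray on enter, black on exit:
d gray
  k gray
    b gray
      b→d: d is gray → back edge
First back edge: b → d.

b→d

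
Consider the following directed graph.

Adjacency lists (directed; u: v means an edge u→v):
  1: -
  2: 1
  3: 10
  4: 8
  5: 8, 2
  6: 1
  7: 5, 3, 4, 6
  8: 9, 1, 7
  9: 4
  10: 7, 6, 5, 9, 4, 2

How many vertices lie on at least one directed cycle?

A vertex is on a directed cycle iff it belongs to a strongly connected component of size ≥ 2 (or has a self-loop).
The vertices on cycles are {3, 4, 5, 7, 8, 9, 10} — 7 in total.

7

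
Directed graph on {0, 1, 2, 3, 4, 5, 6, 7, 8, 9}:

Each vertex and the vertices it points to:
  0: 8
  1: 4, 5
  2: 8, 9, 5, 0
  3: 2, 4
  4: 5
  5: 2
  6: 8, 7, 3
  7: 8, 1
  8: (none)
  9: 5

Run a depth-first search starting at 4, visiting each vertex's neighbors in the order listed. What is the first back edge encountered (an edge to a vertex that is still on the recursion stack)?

9->5

DFS from 4 (visiting each vertex's neighbors in the order listed); mark gray on enter, black on exit:
4 gray
  5 gray
    2 gray
      8 gray
      8 black
      9 gray
        9→5: 5 is gray → back edge
First back edge: 9 → 5.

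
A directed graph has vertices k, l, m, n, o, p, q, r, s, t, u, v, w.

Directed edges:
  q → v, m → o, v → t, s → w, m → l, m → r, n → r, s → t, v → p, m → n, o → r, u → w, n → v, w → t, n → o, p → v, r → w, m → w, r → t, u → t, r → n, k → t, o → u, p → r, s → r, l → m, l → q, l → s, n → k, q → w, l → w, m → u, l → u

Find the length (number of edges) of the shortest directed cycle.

2

For each vertex v, BFS finds the shortest path from v back to v.
The shortest such closed walk is l → m → l, length 2.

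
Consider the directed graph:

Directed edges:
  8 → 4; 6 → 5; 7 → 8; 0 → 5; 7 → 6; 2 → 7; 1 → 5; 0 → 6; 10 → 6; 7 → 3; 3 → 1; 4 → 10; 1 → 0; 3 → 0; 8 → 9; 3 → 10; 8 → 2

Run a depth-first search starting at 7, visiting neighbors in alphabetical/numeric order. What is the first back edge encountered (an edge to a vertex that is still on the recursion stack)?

DFS from 7 (visiting neighbors in alphabetical/numeric order); mark gray on enter, black on exit:
7 gray
  3 gray
    0 gray
      5 gray
      5 black
      6 gray
        6→5: 5 black — skip
      6 black
    0 black
    1 gray
      1→0: 0 black — skip
      1→5: 5 black — skip
    1 black
    10 gray
      10→6: 6 black — skip
    10 black
  3 black
  7→6: 6 black — skip
  8 gray
    2 gray
      2→7: 7 is gray → back edge
First back edge: 2 → 7.

2→7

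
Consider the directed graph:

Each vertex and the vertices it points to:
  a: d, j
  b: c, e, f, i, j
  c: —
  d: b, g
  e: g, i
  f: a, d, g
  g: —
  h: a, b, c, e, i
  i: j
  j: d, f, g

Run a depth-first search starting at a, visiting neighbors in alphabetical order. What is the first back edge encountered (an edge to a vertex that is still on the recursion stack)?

DFS from a (visiting neighbors in alphabetical order); mark gray on enter, black on exit:
a gray
  d gray
    b gray
      c gray
      c black
      e gray
        g gray
        g black
        i gray
          j gray
            j→d: d is gray → back edge
First back edge: j → d.

j->d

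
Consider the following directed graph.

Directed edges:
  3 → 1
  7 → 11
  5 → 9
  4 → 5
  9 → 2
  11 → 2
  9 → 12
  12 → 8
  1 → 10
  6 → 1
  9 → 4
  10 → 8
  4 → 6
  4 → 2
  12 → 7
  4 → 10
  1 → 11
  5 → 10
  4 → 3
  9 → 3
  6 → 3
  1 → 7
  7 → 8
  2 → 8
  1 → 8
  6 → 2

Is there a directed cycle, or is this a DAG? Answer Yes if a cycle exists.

Yes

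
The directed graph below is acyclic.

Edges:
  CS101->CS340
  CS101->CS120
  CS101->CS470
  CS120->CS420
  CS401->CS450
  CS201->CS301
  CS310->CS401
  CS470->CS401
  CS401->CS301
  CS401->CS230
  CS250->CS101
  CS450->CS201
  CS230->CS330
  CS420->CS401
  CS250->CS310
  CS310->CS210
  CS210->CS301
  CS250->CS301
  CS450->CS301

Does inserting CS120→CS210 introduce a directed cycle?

No

Adding CS120→CS210 creates a cycle iff CS210 can already reach CS120.
Explore from CS210: no path reaches CS120. The graph stays acyclic.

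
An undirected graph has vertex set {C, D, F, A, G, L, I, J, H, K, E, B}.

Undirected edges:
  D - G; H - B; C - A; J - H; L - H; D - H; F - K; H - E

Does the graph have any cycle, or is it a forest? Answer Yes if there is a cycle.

DFS, tracking each vertex's parent; an edge to a visited non-parent vertex closes a cycle.
Start from I:
visit I (parent –)
visit C (parent –)
  visit A (parent C)
    A–C: parent, skip
visit D (parent –)
  visit H (parent D)
    H–D: parent, skip
    visit J (parent H)
      J–H: parent, skip
    visit B (parent H)
      B–H: parent, skip
    visit E (parent H)
      E–H: parent, skip
    visit L (parent H)
      L–H: parent, skip
  visit G (parent D)
    G–D: parent, skip
visit F (parent –)
  visit K (parent F)
    K–F: parent, skip
No non-parent visited neighbor found — the graph is a forest.

No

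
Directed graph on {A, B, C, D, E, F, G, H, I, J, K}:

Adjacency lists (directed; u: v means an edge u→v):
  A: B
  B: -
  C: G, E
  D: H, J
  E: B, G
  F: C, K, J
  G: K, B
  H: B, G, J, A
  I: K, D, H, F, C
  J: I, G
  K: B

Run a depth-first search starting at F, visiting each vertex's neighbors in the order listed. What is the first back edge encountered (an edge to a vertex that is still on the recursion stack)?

DFS from F (visiting each vertex's neighbors in the order listed); mark gray on enter, black on exit:
F gray
  C gray
    G gray
      K gray
        B gray
        B black
      K black
      G→B: B black — skip
    G black
    E gray
      E→B: B black — skip
      E→G: G black — skip
    E black
  C black
  F→K: K black — skip
  J gray
    I gray
      I→K: K black — skip
      D gray
        H gray
          H→B: B black — skip
          H→G: G black — skip
          H→J: J is gray → back edge
First back edge: H → J.

H→J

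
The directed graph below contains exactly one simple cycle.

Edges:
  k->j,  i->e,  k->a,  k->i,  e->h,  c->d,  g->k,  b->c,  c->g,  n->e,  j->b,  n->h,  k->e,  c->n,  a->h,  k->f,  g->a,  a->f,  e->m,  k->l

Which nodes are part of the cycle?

DFS with gray/black marking from b:
b gray
  c gray
    d gray
    d black
    g gray
      k gray
        j gray
          j→b: b is gray → back edge
Back edge closes the cycle b → c → g → k → j → b; its vertices are {b, c, g, j, k}.

b, c, g, j, k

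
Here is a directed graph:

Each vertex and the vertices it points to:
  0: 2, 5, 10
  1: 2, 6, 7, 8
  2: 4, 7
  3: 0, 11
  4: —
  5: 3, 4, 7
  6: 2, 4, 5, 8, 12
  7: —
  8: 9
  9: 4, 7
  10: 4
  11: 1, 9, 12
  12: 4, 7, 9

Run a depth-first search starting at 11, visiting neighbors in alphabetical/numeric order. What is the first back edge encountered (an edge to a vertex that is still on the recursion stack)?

DFS from 11 (visiting neighbors in alphabetical/numeric order); mark gray on enter, black on exit:
11 gray
  1 gray
    2 gray
      4 gray
      4 black
      7 gray
      7 black
    2 black
    6 gray
      6→2: 2 black — skip
      6→4: 4 black — skip
      5 gray
        3 gray
          0 gray
            0→2: 2 black — skip
            0→5: 5 is gray → back edge
First back edge: 0 → 5.

0->5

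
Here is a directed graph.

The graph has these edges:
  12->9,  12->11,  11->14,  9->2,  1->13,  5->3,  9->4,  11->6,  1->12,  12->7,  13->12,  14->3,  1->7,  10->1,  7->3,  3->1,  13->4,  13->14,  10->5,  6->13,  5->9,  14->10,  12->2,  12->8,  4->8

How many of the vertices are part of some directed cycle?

10

A vertex is on a directed cycle iff it belongs to a strongly connected component of size ≥ 2 (or has a self-loop).
The vertices on cycles are {1, 3, 5, 6, 7, 10, 11, 12, 13, 14} — 10 in total.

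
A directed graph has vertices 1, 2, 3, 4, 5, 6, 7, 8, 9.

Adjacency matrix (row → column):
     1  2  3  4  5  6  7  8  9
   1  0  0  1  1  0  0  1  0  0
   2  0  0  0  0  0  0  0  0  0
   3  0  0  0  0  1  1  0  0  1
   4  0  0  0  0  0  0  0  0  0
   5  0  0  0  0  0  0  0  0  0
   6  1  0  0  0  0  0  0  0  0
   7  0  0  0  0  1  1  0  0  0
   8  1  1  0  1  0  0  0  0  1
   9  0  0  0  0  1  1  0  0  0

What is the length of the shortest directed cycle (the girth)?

For each vertex v, BFS finds the shortest path from v back to v.
The shortest such closed walk is 1 → 3 → 6 → 1, length 3.

3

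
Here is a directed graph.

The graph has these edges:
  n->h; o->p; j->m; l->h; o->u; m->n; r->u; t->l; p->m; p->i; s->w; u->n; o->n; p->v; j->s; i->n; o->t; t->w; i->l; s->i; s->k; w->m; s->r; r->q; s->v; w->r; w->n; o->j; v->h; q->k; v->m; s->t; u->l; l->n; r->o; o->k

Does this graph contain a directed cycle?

DFS with white/gray/black marking, starting from l:
l gray
  h gray
  h black
  n gray
    n→h: h black — skip
  n black
l black
j gray
  s gray
    w gray
      w→n: n black — skip
      r gray
        q gray
          k gray
          k black
        q black
        o gray
          o→j: j is gray → back edge
Back edge found, so a cycle exists: j → s → w → r → o → j.

Yes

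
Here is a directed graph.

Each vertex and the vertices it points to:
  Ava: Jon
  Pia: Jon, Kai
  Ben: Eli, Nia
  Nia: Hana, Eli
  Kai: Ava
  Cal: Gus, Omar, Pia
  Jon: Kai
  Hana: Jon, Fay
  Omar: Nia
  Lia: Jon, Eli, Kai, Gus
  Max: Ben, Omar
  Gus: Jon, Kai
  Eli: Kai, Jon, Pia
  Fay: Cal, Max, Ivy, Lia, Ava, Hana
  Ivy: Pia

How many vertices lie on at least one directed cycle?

10

A vertex is on a directed cycle iff it belongs to a strongly connected component of size ≥ 2 (or has a self-loop).
The vertices on cycles are {Ava, Ben, Cal, Fay, Jon, Kai, Max, Nia, Hana, Omar} — 10 in total.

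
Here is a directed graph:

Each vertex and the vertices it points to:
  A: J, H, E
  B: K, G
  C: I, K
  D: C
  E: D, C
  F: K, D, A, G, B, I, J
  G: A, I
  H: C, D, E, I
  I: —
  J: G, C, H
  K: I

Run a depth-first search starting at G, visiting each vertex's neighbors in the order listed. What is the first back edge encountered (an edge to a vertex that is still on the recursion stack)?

J→G

DFS from G (visiting each vertex's neighbors in the order listed); mark gray on enter, black on exit:
G gray
  A gray
    J gray
      J→G: G is gray → back edge
First back edge: J → G.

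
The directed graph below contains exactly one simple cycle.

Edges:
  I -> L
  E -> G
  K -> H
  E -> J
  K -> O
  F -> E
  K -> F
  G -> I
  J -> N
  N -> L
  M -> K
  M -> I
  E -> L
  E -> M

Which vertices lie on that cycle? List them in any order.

DFS with gray/black marking from E:
E gray
  M gray
    I gray
      L gray
      L black
    I black
    K gray
      H gray
      H black
      F gray
        F→E: E is gray → back edge
Back edge closes the cycle E → M → K → F → E; its vertices are {E, F, K, M}.

E, F, K, M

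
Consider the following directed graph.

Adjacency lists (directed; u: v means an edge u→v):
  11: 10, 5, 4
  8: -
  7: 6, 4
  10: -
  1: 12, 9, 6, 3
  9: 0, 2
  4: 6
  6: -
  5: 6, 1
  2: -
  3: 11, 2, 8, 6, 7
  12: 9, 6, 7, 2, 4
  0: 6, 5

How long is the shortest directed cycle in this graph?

4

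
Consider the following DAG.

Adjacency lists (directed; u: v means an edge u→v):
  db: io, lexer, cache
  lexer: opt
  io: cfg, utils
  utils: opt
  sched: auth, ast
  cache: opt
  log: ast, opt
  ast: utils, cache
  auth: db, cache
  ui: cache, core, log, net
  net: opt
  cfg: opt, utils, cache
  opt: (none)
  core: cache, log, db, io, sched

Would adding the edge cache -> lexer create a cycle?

Adding cache→lexer creates a cycle iff lexer can already reach cache.
Explore from lexer: no path reaches cache. The graph stays acyclic.

No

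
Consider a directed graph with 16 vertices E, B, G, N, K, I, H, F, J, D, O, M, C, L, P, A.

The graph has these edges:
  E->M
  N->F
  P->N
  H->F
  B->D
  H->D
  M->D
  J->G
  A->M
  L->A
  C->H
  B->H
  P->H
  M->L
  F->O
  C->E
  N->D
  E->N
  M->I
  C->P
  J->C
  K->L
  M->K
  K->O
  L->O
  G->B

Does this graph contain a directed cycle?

DFS with white/gray/black marking, starting from B:
B gray
  H gray
    D gray
    D black
    F gray
      O gray
      O black
    F black
  H black
  B→D: D black — skip
B black
E gray
  N gray
    N→D: D black — skip
    N→F: F black — skip
  N black
  M gray
    I gray
    I black
    L gray
      A gray
        A→M: M is gray → back edge
Back edge found, so a cycle exists: M → L → A → M.

Yes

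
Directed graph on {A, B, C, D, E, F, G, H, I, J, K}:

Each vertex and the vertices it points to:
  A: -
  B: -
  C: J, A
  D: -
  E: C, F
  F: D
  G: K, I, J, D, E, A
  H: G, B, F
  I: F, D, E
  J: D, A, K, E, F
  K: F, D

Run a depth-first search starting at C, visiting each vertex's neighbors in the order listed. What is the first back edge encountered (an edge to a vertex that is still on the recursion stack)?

E->C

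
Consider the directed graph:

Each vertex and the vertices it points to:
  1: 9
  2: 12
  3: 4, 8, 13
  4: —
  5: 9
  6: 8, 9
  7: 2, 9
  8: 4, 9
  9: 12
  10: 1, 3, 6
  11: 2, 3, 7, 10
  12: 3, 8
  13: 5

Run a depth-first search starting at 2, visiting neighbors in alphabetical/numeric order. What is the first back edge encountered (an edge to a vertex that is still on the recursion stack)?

9→12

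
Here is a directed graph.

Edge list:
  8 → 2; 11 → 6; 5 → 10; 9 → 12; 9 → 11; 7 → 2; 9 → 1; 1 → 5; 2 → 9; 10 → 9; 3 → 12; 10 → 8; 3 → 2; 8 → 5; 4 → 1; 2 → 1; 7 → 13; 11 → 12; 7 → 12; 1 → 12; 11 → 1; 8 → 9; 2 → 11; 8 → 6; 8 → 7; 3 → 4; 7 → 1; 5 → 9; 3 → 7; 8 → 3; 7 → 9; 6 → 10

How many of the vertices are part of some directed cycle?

11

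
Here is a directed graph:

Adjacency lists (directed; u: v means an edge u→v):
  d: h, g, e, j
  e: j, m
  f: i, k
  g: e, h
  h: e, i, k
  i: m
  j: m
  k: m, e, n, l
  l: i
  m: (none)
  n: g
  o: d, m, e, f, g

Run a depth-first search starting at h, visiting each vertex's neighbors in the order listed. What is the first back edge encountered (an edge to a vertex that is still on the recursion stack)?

g→h

DFS from h (visiting each vertex's neighbors in the order listed); mark gray on enter, black on exit:
h gray
  e gray
    j gray
      m gray
      m black
    j black
    e→m: m black — skip
  e black
  i gray
    i→m: m black — skip
  i black
  k gray
    k→m: m black — skip
    k→e: e black — skip
    n gray
      g gray
        g→e: e black — skip
        g→h: h is gray → back edge
First back edge: g → h.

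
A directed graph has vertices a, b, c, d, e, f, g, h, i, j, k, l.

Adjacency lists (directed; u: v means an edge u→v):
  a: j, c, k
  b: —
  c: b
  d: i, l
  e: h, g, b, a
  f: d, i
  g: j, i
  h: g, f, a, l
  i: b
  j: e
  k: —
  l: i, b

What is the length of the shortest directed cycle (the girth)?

For each vertex v, BFS finds the shortest path from v back to v.
The shortest such closed walk is a → j → e → a, length 3.

3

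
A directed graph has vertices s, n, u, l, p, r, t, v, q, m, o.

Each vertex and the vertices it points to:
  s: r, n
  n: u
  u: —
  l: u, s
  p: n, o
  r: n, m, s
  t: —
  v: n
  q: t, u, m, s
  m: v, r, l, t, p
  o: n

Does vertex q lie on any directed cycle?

q lies on a cycle iff there is a path from q back to itself.
Exploring from q, it never reaches itself; equivalently, its strongly connected component is a singleton.

No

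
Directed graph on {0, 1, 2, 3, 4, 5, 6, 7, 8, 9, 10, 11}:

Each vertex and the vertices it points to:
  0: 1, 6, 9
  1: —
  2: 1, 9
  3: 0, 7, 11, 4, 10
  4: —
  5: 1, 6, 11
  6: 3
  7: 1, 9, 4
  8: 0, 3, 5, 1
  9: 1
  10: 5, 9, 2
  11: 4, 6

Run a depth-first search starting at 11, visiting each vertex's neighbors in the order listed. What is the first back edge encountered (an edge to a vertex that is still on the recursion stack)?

0→6

DFS from 11 (visiting each vertex's neighbors in the order listed); mark gray on enter, black on exit:
11 gray
  4 gray
  4 black
  6 gray
    3 gray
      0 gray
        1 gray
        1 black
        0→6: 6 is gray → back edge
First back edge: 0 → 6.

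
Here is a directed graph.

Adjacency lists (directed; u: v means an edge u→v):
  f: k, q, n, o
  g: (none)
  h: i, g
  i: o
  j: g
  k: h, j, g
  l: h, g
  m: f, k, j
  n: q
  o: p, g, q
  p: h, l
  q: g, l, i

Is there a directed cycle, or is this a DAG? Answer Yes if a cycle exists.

Yes

DFS with white/gray/black marking, starting from j:
j gray
  g gray
  g black
j black
f gray
  k gray
    h gray
      i gray
        o gray
          p gray
            p→h: h is gray → back edge
Back edge found, so a cycle exists: h → i → o → p → h.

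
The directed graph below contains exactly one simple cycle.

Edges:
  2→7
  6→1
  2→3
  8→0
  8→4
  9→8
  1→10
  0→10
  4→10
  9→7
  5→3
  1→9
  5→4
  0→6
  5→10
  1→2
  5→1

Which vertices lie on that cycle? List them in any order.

0, 1, 6, 8, 9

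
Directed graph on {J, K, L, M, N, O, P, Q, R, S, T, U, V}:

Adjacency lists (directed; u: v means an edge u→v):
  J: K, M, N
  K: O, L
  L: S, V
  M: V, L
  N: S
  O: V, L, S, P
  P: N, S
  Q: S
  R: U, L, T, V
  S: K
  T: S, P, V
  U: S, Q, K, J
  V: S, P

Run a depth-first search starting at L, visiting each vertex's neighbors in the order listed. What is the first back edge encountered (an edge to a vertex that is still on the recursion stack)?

DFS from L (visiting each vertex's neighbors in the order listed); mark gray on enter, black on exit:
L gray
  S gray
    K gray
      O gray
        V gray
          V→S: S is gray → back edge
First back edge: V → S.

V→S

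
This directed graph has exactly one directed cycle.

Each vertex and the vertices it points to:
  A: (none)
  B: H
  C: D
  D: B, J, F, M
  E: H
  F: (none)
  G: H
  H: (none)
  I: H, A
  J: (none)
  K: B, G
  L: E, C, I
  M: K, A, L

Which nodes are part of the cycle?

C, D, L, M

DFS with gray/black marking from D:
D gray
  B gray
    H gray
    H black
  B black
  J gray
  J black
  F gray
  F black
  M gray
    K gray
      K→B: B black — skip
      G gray
        G→H: H black — skip
      G black
    K black
    A gray
    A black
    L gray
      E gray
        E→H: H black — skip
      E black
      C gray
        C→D: D is gray → back edge
Back edge closes the cycle D → M → L → C → D; its vertices are {C, D, L, M}.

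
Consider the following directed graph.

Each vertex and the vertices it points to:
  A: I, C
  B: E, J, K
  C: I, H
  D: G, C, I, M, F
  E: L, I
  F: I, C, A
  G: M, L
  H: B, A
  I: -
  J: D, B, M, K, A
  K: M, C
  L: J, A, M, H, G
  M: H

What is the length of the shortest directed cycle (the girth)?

For each vertex v, BFS finds the shortest path from v back to v.
The shortest such closed walk is B → J → B, length 2.

2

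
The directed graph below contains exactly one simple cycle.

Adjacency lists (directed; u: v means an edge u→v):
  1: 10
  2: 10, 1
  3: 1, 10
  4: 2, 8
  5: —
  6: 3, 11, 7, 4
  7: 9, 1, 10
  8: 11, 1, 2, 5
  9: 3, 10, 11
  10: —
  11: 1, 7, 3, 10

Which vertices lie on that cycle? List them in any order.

DFS with gray/black marking from 7:
7 gray
  9 gray
    3 gray
      1 gray
        10 gray
        10 black
      1 black
      3→10: 10 black — skip
    3 black
    9→10: 10 black — skip
    11 gray
      11→1: 1 black — skip
      11→7: 7 is gray → back edge
Back edge closes the cycle 7 → 9 → 11 → 7; its vertices are {7, 9, 11}.

7, 9, 11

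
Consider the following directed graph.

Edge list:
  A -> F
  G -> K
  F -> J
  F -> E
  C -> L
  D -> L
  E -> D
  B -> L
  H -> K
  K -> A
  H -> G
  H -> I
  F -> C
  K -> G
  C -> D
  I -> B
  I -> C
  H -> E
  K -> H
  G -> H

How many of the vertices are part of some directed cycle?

A vertex is on a directed cycle iff it belongs to a strongly connected component of size ≥ 2 (or has a self-loop).
The vertices on cycles are {G, H, K} — 3 in total.

3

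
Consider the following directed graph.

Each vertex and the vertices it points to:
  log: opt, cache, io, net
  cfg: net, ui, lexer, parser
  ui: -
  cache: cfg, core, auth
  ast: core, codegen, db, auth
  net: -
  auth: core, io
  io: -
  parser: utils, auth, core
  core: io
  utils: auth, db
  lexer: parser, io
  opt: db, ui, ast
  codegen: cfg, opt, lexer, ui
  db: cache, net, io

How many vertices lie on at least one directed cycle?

9

A vertex is on a directed cycle iff it belongs to a strongly connected component of size ≥ 2 (or has a self-loop).
The vertices on cycles are {db, ast, cfg, opt, cache, lexer, utils, parser, codegen} — 9 in total.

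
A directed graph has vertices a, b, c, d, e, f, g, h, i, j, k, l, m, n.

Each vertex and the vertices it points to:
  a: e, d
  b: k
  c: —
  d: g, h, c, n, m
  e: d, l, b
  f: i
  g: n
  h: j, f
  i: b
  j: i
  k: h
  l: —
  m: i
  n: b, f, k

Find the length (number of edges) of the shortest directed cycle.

For each vertex v, BFS finds the shortest path from v back to v.
The shortest such closed walk is b → k → h → f → i → b, length 5.

5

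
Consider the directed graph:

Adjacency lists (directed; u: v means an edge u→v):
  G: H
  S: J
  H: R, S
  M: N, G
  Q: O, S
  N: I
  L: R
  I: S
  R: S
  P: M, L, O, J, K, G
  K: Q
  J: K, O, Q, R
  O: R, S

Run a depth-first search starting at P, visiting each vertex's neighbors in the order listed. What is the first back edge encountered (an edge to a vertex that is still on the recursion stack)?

R→S

DFS from P (visiting each vertex's neighbors in the order listed); mark gray on enter, black on exit:
P gray
  M gray
    N gray
      I gray
        S gray
          J gray
            K gray
              Q gray
                O gray
                  R gray
                    R→S: S is gray → back edge
First back edge: R → S.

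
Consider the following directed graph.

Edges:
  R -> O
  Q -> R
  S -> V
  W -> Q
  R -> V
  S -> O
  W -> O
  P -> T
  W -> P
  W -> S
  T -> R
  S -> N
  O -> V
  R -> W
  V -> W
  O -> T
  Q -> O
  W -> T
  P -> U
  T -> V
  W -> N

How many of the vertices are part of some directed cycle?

A vertex is on a directed cycle iff it belongs to a strongly connected component of size ≥ 2 (or has a self-loop).
The vertices on cycles are {O, P, Q, R, S, T, V, W} — 8 in total.

8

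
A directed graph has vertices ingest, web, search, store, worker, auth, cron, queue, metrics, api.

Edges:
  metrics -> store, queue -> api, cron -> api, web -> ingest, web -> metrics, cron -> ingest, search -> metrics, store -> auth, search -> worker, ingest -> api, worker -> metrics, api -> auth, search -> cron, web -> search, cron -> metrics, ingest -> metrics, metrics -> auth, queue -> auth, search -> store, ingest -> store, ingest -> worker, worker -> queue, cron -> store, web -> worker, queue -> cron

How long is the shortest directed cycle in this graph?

4

For each vertex v, BFS finds the shortest path from v back to v.
The shortest such closed walk is worker → queue → cron → ingest → worker, length 4.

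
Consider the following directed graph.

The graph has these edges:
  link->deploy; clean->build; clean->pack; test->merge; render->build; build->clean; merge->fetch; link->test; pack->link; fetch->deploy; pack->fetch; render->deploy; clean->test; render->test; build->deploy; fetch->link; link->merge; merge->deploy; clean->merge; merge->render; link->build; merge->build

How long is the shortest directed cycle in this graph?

For each vertex v, BFS finds the shortest path from v back to v.
The shortest such closed walk is clean → build → clean, length 2.

2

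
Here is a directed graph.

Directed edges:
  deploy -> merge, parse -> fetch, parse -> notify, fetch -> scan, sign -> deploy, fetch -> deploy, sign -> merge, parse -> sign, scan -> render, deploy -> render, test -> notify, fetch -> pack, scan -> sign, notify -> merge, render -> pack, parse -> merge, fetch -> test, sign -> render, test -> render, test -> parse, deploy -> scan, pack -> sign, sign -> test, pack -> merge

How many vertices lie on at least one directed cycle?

A vertex is on a directed cycle iff it belongs to a strongly connected component of size ≥ 2 (or has a self-loop).
The vertices on cycles are {pack, scan, sign, test, fetch, parse, deploy, render} — 8 in total.

8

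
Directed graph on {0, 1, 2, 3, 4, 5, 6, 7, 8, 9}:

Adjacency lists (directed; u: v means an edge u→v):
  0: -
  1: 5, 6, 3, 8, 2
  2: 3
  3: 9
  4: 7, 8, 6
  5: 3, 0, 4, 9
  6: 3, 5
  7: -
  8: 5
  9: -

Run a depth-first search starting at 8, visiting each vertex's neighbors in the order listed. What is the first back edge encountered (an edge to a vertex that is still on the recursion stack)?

4->8

DFS from 8 (visiting each vertex's neighbors in the order listed); mark gray on enter, black on exit:
8 gray
  5 gray
    3 gray
      9 gray
      9 black
    3 black
    0 gray
    0 black
    4 gray
      7 gray
      7 black
      4→8: 8 is gray → back edge
First back edge: 4 → 8.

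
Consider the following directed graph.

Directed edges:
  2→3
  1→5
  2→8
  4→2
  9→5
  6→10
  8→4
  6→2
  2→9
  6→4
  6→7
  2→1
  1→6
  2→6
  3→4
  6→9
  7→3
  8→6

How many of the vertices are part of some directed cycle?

A vertex is on a directed cycle iff it belongs to a strongly connected component of size ≥ 2 (or has a self-loop).
The vertices on cycles are {1, 2, 3, 4, 6, 7, 8} — 7 in total.

7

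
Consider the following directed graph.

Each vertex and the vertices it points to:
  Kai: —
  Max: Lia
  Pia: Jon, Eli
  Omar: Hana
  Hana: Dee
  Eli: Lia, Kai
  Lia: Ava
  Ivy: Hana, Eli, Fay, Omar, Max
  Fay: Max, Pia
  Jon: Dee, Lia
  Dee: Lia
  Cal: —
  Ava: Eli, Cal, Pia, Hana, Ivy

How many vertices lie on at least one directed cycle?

A vertex is on a directed cycle iff it belongs to a strongly connected component of size ≥ 2 (or has a self-loop).
The vertices on cycles are {Ava, Dee, Eli, Fay, Ivy, Jon, Lia, Max, Pia, Hana, Omar} — 11 in total.

11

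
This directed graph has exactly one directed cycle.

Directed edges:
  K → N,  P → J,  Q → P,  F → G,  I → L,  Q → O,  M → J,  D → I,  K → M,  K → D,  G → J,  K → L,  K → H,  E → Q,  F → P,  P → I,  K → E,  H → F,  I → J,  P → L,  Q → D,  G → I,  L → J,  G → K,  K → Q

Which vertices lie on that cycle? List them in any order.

DFS with gray/black marking from K:
K gray
  M gray
    J gray
    J black
  M black
  E gray
    Q gray
      O gray
      O black
      P gray
        I gray
          I→J: J black — skip
          L gray
            L→J: J black — skip
          L black
        I black
        P→J: J black — skip
        P→L: L black — skip
      P black
      D gray
        D→I: I black — skip
      D black
    Q black
  E black
  K→Q: Q black — skip
  K→L: L black — skip
  K→D: D black — skip
  H gray
    F gray
      G gray
        G→J: J black — skip
        G→K: K is gray → back edge
Back edge closes the cycle K → H → F → G → K; its vertices are {F, G, H, K}.

F, G, H, K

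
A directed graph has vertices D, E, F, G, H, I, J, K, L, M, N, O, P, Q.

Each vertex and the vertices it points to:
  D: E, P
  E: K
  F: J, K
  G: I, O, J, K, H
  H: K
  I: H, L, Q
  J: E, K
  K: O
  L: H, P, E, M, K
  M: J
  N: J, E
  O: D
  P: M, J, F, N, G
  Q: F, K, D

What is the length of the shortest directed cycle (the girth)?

4

For each vertex v, BFS finds the shortest path from v back to v.
The shortest such closed walk is P → G → O → D → P, length 4.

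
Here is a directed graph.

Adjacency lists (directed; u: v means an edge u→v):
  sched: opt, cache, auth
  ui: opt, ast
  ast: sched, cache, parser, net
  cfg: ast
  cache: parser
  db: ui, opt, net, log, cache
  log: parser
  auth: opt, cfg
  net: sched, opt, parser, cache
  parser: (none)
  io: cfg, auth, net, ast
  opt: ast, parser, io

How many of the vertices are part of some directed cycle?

A vertex is on a directed cycle iff it belongs to a strongly connected component of size ≥ 2 (or has a self-loop).
The vertices on cycles are {io, ast, cfg, net, opt, auth, sched} — 7 in total.

7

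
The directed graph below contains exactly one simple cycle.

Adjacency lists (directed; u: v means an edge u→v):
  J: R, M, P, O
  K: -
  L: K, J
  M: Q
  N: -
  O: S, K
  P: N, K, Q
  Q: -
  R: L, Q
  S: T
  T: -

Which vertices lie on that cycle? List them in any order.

J, L, R

DFS with gray/black marking from L:
L gray
  K gray
  K black
  J gray
    R gray
      R→L: L is gray → back edge
Back edge closes the cycle L → J → R → L; its vertices are {J, L, R}.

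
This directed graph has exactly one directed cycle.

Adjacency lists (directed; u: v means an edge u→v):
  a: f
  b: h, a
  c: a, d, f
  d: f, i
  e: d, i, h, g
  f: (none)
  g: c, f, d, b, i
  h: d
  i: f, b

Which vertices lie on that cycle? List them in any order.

DFS with gray/black marking from i:
i gray
  f gray
  f black
  b gray
    h gray
      d gray
        d→f: f black — skip
        d→i: i is gray → back edge
Back edge closes the cycle i → b → h → d → i; its vertices are {b, d, h, i}.

b, d, h, i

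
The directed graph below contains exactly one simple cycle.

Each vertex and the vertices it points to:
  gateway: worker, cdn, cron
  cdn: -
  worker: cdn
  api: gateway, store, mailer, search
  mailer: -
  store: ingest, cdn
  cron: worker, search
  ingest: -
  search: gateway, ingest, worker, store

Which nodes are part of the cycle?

DFS with gray/black marking from search:
search gray
  gateway gray
    worker gray
      cdn gray
      cdn black
    worker black
    gateway→cdn: cdn black — skip
    cron gray
      cron→worker: worker black — skip
      cron→search: search is gray → back edge
Back edge closes the cycle search → gateway → cron → search; its vertices are {cron, search, gateway}.

cron, search, gateway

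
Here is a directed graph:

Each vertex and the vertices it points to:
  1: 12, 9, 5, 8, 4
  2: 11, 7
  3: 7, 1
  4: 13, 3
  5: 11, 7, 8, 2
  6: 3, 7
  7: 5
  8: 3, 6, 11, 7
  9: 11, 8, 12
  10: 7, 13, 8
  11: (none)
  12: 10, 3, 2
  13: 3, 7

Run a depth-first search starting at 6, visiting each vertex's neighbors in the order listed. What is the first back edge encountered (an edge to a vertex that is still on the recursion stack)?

5->7

DFS from 6 (visiting each vertex's neighbors in the order listed); mark gray on enter, black on exit:
6 gray
  3 gray
    7 gray
      5 gray
        11 gray
        11 black
        5→7: 7 is gray → back edge
First back edge: 5 → 7.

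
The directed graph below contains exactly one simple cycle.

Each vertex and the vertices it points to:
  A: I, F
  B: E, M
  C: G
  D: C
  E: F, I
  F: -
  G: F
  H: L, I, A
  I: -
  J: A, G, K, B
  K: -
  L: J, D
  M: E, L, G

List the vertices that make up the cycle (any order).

B, J, L, M

DFS with gray/black marking from L:
L gray
  J gray
    A gray
      I gray
      I black
      F gray
      F black
    A black
    G gray
      G→F: F black — skip
    G black
    K gray
    K black
    B gray
      E gray
        E→F: F black — skip
        E→I: I black — skip
      E black
      M gray
        M→E: E black — skip
        M→L: L is gray → back edge
Back edge closes the cycle L → J → B → M → L; its vertices are {B, J, L, M}.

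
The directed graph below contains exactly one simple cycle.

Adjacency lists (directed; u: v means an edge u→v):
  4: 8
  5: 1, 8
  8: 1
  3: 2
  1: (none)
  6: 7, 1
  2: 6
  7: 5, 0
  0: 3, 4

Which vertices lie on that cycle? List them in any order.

0, 2, 3, 6, 7

DFS with gray/black marking from 7:
7 gray
  5 gray
    1 gray
    1 black
    8 gray
      8→1: 1 black — skip
    8 black
  5 black
  0 gray
    3 gray
      2 gray
        6 gray
          6→7: 7 is gray → back edge
Back edge closes the cycle 7 → 0 → 3 → 2 → 6 → 7; its vertices are {0, 2, 3, 6, 7}.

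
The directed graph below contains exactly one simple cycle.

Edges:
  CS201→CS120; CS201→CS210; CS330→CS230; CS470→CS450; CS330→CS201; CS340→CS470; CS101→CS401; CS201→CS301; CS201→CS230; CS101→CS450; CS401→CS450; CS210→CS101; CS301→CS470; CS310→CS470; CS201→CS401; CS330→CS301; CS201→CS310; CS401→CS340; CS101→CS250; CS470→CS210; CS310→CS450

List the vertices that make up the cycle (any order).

CS101, CS210, CS340, CS401, CS470

DFS with gray/black marking from CS210:
CS210 gray
  CS101 gray
    CS450 gray
    CS450 black
    CS250 gray
    CS250 black
    CS401 gray
      CS401→CS450: CS450 black — skip
      CS340 gray
        CS470 gray
          CS470→CS210: CS210 is gray → back edge
Back edge closes the cycle CS210 → CS101 → CS401 → CS340 → CS470 → CS210; its vertices are {CS101, CS210, CS340, CS401, CS470}.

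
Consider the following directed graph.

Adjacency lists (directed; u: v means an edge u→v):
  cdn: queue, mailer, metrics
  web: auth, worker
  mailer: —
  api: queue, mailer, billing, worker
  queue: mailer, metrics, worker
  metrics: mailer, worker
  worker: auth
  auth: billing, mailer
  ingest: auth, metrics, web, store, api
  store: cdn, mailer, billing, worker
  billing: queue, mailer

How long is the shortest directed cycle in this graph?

4

For each vertex v, BFS finds the shortest path from v back to v.
The shortest such closed walk is billing → queue → worker → auth → billing, length 4.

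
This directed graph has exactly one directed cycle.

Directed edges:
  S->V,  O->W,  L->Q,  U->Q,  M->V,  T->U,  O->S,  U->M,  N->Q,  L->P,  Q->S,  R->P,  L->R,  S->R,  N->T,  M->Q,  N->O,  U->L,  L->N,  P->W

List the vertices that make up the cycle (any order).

L, N, T, U

DFS with gray/black marking from N:
N gray
  Q gray
    S gray
      V gray
      V black
      R gray
        P gray
          W gray
          W black
        P black
      R black
    S black
  Q black
  T gray
    U gray
      L gray
        L→N: N is gray → back edge
Back edge closes the cycle N → T → U → L → N; its vertices are {L, N, T, U}.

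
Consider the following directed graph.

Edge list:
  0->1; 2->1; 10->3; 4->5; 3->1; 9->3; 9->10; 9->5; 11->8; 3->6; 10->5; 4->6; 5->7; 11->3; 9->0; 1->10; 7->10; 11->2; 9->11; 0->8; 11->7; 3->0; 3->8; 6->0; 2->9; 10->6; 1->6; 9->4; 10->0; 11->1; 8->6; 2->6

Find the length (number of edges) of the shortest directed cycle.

3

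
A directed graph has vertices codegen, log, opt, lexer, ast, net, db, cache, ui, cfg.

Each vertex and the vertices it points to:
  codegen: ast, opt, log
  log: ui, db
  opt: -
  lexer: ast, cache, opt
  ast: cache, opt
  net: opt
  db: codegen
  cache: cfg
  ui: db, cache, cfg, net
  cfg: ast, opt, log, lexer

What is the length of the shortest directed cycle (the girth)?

3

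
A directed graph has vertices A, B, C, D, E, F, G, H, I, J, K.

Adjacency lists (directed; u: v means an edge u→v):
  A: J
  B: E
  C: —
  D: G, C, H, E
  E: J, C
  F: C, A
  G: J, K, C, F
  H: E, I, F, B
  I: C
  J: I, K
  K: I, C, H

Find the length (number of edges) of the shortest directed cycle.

4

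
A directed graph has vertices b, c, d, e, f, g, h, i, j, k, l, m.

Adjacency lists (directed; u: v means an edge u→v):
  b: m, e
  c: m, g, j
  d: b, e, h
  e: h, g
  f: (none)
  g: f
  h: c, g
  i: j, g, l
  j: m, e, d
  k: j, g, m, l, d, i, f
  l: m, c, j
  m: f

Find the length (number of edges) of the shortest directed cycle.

For each vertex v, BFS finds the shortest path from v back to v.
The shortest such closed walk is d → h → c → j → d, length 4.

4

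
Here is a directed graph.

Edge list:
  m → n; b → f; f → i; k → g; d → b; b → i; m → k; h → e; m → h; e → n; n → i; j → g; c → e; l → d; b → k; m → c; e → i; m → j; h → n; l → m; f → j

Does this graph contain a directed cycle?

No

DFS with white/gray/black marking, starting from m:
m gray
  c gray
    e gray
      i gray
      i black
      n gray
        n→i: i black — skip
      n black
    e black
  c black
  k gray
    g gray
    g black
  k black
  m→n: n black — skip
  j gray
    j→g: g black — skip
  j black
  h gray
    h→e: e black — skip
    h→n: n black — skip
  h black
m black
b gray
  b→k: k black — skip
  b→i: i black — skip
  f gray
    f→i: i black — skip
    f→j: j black — skip
  f black
b black
d gray
  d→b: b black — skip
d black
l gray
  l→d: d black — skip
  l→m: m black — skip
l black
Every edge goes to a white or black vertex — no back edge, so the graph is acyclic.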